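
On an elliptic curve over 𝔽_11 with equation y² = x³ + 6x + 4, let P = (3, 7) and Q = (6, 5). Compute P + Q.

(0, 2)

(3, 7) + (6, 5). λ = (5 - 7)/(6 - 3) ≡ 9/3 mod 11. 3⁻¹ ≡ 4 (mod 11) since 3·4 = 12 ≡ 1, so λ ≡ 3.
  x = λ² - 3 - 6 = 9 - 9 ≡ 0; y = λ·(3 - 0) - 7 ≡ 2. → (0, 2)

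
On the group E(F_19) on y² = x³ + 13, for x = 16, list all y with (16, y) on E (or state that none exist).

9, 10

x³ + 0x + 13 = 4109 ≡ 5 (mod 19).
Square roots of 5 mod 19: 9 and 10 (since 9² = 81 ≡ 5).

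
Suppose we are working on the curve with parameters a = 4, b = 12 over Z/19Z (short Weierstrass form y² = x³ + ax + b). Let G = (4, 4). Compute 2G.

(1, 6)

tangent at (4, 4): λ = (3·4² + 4)/(2·4) ≡ 14/8. 8⁻¹ ≡ 12 (mod 19) since 8·12 = 96 ≡ 1, so λ ≡ 14·12 ≡ 16.
  x = λ² - 4 - 4 = 256 - 8 ≡ 1; y = λ·(4 - 1) - 4 ≡ 6. → (1, 6)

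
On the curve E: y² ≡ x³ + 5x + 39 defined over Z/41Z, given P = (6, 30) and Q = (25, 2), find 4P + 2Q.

First 4P:
Double-and-add on 4 = (100)₂. Start with P = (6, 30) for the leading 1-bit.
double: tangent at (6, 30): λ = (3·6² + 5)/(2·30) ≡ 31/19. 19⁻¹ ≡ 13 (mod 41), so λ ≡ 31·13 ≡ 34.
  x = λ² - 6 - 6 = 1156 - 12 ≡ 37; y = λ·(6 - 37) - 30 ≡ 23. → (37, 23)
double: tangent at (37, 23): λ = (3·37² + 5)/(2·23) ≡ 12/5. 5⁻¹ ≡ 33 (mod 41) since 5·33 = 165 ≡ 1, so λ ≡ 12·33 ≡ 27.
  x = λ² - 37 - 37 = 729 - 74 ≡ 40; y = λ·(37 - 40) - 23 ≡ 19. → (40, 19)
4P = (40, 19).
Next 2Q:
Repeated addition: build up to 2Q.
2Q: tangent at (25, 2): λ = (3·25² + 5)/(2·2) ≡ 35/4. 4⁻¹ ≡ 31 (mod 41) since 4·31 = 124 ≡ 1, so λ ≡ 35·31 ≡ 19.
  x = λ² - 25 - 25 = 361 - 50 ≡ 24; y = λ·(25 - 24) - 2 ≡ 17. → (24, 17)
2Q = (24, 17).
Finally 4P + 2Q:
(40, 19) + (24, 17). λ = (17 - 19)/(24 - 40) ≡ 39/25 mod 41. 25⁻¹ ≡ 23 (mod 41), so λ ≡ 36.
  x = λ² - 40 - 24 = 1296 - 64 ≡ 2; y = λ·(40 - 2) - 19 ≡ 37. → (2, 37)

(2, 37)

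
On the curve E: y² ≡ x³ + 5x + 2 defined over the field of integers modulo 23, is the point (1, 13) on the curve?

y² = 13² ≡ 8; x³ + 5x + 2 = 8 ≡ 8 (mod 23). 8 = 8.

yes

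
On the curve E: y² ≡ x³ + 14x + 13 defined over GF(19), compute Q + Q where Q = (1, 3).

tangent at (1, 3): λ = (3·1² + 14)/(2·3) ≡ 17/6. 6⁻¹ ≡ 16 (mod 19), so λ ≡ 17·16 ≡ 6.
  x = λ² - 1 - 1 = 36 - 2 ≡ 15; y = λ·(1 - 15) - 3 ≡ 8. → (15, 8)

(15, 8)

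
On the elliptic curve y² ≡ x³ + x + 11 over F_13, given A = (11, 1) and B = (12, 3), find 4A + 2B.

(11, 1)

First 4A:
Repeated addition: build up to 4A.
2A: tangent at (11, 1): λ = (3·11² + 1)/(2·1) ≡ 0/2. 2⁻¹ ≡ 7 (mod 13), so λ ≡ 0·7 ≡ 0.
  x = λ² - 11 - 11 = 0 - 22 ≡ 4; y = λ·(11 - 4) - 1 ≡ 12. → (4, 12)
3A: (4, 12) + (11, 1). λ = (1 - 12)/(11 - 4) ≡ 2/7 mod 13. 7⁻¹ ≡ 2 (mod 13) since 7·2 = 14 ≡ 1, so λ ≡ 4.
  x = λ² - 4 - 11 = 16 - 15 ≡ 1; y = λ·(4 - 1) - 12 ≡ 0. → (1, 0)
4A: (1, 0) + (11, 1). λ = (1 - 0)/(11 - 1) ≡ 1/10 mod 13. 10⁻¹ ≡ 4 (mod 13) since 10·4 = 40 ≡ 1, so λ ≡ 4.
  x = λ² - 1 - 11 = 16 - 12 ≡ 4; y = λ·(1 - 4) - 0 ≡ 1. → (4, 1)
4A = (4, 1).
Next 2B:
Repeated addition: build up to 2B.
2B: tangent at (12, 3): λ = (3·12² + 1)/(2·3) ≡ 4/6. 6⁻¹ ≡ 11 (mod 13), so λ ≡ 4·11 ≡ 5.
  x = λ² - 12 - 12 = 25 - 24 ≡ 1; y = λ·(12 - 1) - 3 ≡ 0. → (1, 0)
2B = (1, 0).
Finally 4A + 2B:
(4, 1) + (1, 0). λ = (0 - 1)/(1 - 4) ≡ 12/10 mod 13. 10⁻¹ ≡ 4 (mod 13), so λ ≡ 9.
  x = λ² - 4 - 1 = 81 - 5 ≡ 11; y = λ·(4 - 11) - 1 ≡ 1. → (11, 1)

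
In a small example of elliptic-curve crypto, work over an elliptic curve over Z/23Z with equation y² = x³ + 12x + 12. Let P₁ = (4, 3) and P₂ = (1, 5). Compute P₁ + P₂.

(21, 16)

(4, 3) + (1, 5). λ = (5 - 3)/(1 - 4) ≡ 2/20 mod 23. 20⁻¹ ≡ 15 (mod 23), so λ ≡ 7.
  x = λ² - 4 - 1 = 49 - 5 ≡ 21; y = λ·(4 - 21) - 3 ≡ 16. → (21, 16)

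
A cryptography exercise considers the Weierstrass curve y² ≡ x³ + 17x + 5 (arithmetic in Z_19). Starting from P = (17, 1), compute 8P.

Repeated addition: build up to 8P.
2P: tangent at (17, 1): λ = (3·17² + 17)/(2·1) ≡ 10/2. 2⁻¹ ≡ 10 (mod 19) since 2·10 = 20 ≡ 1, so λ ≡ 10·10 ≡ 5.
  x = λ² - 17 - 17 = 25 - 34 ≡ 10; y = λ·(17 - 10) - 1 ≡ 15. → (10, 15)
3P: (10, 15) + (17, 1). λ = (1 - 15)/(17 - 10) ≡ 5/7 mod 19. 7⁻¹ ≡ 11 (mod 19) since 7·11 = 77 ≡ 1, so λ ≡ 17.
  x = λ² - 10 - 17 = 289 - 27 ≡ 15; y = λ·(10 - 15) - 15 ≡ 14. → (15, 14)
4P: (15, 14) + (17, 1). λ = (1 - 14)/(17 - 15) ≡ 6/2 mod 19. 2⁻¹ ≡ 10 (mod 19), so λ ≡ 3.
  x = λ² - 15 - 17 = 9 - 32 ≡ 15; y = λ·(15 - 15) - 14 ≡ 5. → (15, 5)
5P: (15, 5) + (17, 1). λ = (1 - 5)/(17 - 15) ≡ 15/2 mod 19. 2⁻¹ ≡ 10 (mod 19) since 2·10 = 20 ≡ 1, so λ ≡ 17.
  x = λ² - 15 - 17 = 289 - 32 ≡ 10; y = λ·(15 - 10) - 5 ≡ 4. → (10, 4)
6P: (10, 4) + (17, 1). λ = (1 - 4)/(17 - 10) ≡ 16/7 mod 19. 7⁻¹ ≡ 11 (mod 19) since 7·11 = 77 ≡ 1, so λ ≡ 5.
  x = λ² - 10 - 17 = 25 - 27 ≡ 17; y = λ·(10 - 17) - 4 ≡ 18. → (17, 18)
7P: (17, 18) + (17, 1): same x and y₁ ≡ -y₂, so the sum is 𝒪.
8P: 𝒪 + (17, 1) = (17, 1) (identity).

(17, 1)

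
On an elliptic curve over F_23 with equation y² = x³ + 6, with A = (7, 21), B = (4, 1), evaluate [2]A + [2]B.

(5, 4)

First 2A:
Repeated addition: build up to 2A.
2A: tangent at (7, 21): λ = (3·7² + 0)/(2·21) ≡ 9/19. 19⁻¹ ≡ 17 (mod 23), so λ ≡ 9·17 ≡ 15.
  x = λ² - 7 - 7 = 225 - 14 ≡ 4; y = λ·(7 - 4) - 21 ≡ 1. → (4, 1)
2A = (4, 1).
Next 2B:
Repeated addition: build up to 2B.
2B: tangent at (4, 1): λ = (3·4² + 0)/(2·1) ≡ 2/2. 2⁻¹ ≡ 12 (mod 23), so λ ≡ 2·12 ≡ 1.
  x = λ² - 4 - 4 = 1 - 8 ≡ 16; y = λ·(4 - 16) - 1 ≡ 10. → (16, 10)
2B = (16, 10).
Finally 2A + 2B:
(4, 1) + (16, 10). λ = (10 - 1)/(16 - 4) ≡ 9/12 mod 23. 12⁻¹ ≡ 2 (mod 23) since 12·2 = 24 ≡ 1, so λ ≡ 18.
  x = λ² - 4 - 16 = 324 - 20 ≡ 5; y = λ·(4 - 5) - 1 ≡ 4. → (5, 4)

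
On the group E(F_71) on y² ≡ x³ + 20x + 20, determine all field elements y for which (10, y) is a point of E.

none

x³ + 20x + 20 = 1220 ≡ 13 (mod 71).
13 is a non-residue mod 71; no y exists.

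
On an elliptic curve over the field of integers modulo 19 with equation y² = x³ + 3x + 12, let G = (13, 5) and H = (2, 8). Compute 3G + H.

(17, 13)

First 3G:
Repeated addition: build up to 3G.
2G: tangent at (13, 5): λ = (3·13² + 3)/(2·5) ≡ 16/10. 10⁻¹ ≡ 2 (mod 19), so λ ≡ 16·2 ≡ 13.
  x = λ² - 13 - 13 = 169 - 26 ≡ 10; y = λ·(13 - 10) - 5 ≡ 15. → (10, 15)
3G: (10, 15) + (13, 5). λ = (5 - 15)/(13 - 10) ≡ 9/3 mod 19. 3⁻¹ ≡ 13 (mod 19), so λ ≡ 3.
  x = λ² - 10 - 13 = 9 - 23 ≡ 5; y = λ·(10 - 5) - 15 ≡ 0. → (5, 0)
3G = (5, 0).
Finally 3G + H:
(5, 0) + (2, 8). λ = (8 - 0)/(2 - 5) ≡ 8/16 mod 19. 16⁻¹ ≡ 6 (mod 19) since 16·6 = 96 ≡ 1, so λ ≡ 10.
  x = λ² - 5 - 2 = 100 - 7 ≡ 17; y = λ·(5 - 17) - 0 ≡ 13. → (17, 13)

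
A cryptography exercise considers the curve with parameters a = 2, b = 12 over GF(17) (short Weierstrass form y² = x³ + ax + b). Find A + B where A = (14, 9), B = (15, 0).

(14, 9) + (15, 0). λ = (0 - 9)/(15 - 14) ≡ 8/1 mod 17. 1⁻¹ ≡ 1 (mod 17), so λ ≡ 8.
  x = λ² - 14 - 15 = 64 - 29 ≡ 1; y = λ·(14 - 1) - 9 ≡ 10. → (1, 10)

(1, 10)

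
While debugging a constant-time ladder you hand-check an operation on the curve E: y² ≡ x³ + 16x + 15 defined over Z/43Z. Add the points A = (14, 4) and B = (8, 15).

(16, 14)

(14, 4) + (8, 15). λ = (15 - 4)/(8 - 14) ≡ 11/37 mod 43. 37⁻¹ ≡ 7 (mod 43) since 37·7 = 259 ≡ 1, so λ ≡ 34.
  x = λ² - 14 - 8 = 1156 - 22 ≡ 16; y = λ·(14 - 16) - 4 ≡ 14. → (16, 14)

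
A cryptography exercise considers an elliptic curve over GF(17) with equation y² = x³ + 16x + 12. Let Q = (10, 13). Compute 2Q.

(6, 16)

tangent at (10, 13): λ = (3·10² + 16)/(2·13) ≡ 10/9. 9⁻¹ ≡ 2 (mod 17) since 9·2 = 18 ≡ 1, so λ ≡ 10·2 ≡ 3.
  x = λ² - 10 - 10 = 9 - 20 ≡ 6; y = λ·(10 - 6) - 13 ≡ 16. → (6, 16)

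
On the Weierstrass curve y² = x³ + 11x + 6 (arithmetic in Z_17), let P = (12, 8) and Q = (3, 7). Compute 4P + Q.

(1, 1)

First 4P:
Double-and-add on 4 = (100)₂. Start with P = (12, 8) for the leading 1-bit.
double: tangent at (12, 8): λ = (3·12² + 11)/(2·8) ≡ 1/16. 16⁻¹ ≡ 16 (mod 17), so λ ≡ 1·16 ≡ 16.
  x = λ² - 12 - 12 = 256 - 24 ≡ 11; y = λ·(12 - 11) - 8 ≡ 8. → (11, 8)
double: tangent at (11, 8): λ = (3·11² + 11)/(2·8) ≡ 0/16. 16⁻¹ ≡ 16 (mod 17), so λ ≡ 0·16 ≡ 0.
  x = λ² - 11 - 11 = 0 - 22 ≡ 12; y = λ·(11 - 12) - 8 ≡ 9. → (12, 9)
4P = (12, 9).
Finally 4P + Q:
(12, 9) + (3, 7). λ = (7 - 9)/(3 - 12) ≡ 15/8 mod 17. 8⁻¹ ≡ 15 (mod 17), so λ ≡ 4.
  x = λ² - 12 - 3 = 16 - 15 ≡ 1; y = λ·(12 - 1) - 9 ≡ 1. → (1, 1)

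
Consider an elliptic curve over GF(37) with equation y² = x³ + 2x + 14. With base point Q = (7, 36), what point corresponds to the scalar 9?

(24, 23)

Double-and-add on 9 = (1001)₂. Start with Q = (7, 36) for the leading 1-bit.
double: tangent at (7, 36): λ = (3·7² + 2)/(2·36) ≡ 1/35. 35⁻¹ ≡ 18 (mod 37) since 35·18 = 630 ≡ 1, so λ ≡ 1·18 ≡ 18.
  x = λ² - 7 - 7 = 324 - 14 ≡ 14; y = λ·(7 - 14) - 36 ≡ 23. → (14, 23)
double: tangent at (14, 23): λ = (3·14² + 2)/(2·23) ≡ 35/9. 9⁻¹ ≡ 33 (mod 37) since 9·33 = 297 ≡ 1, so λ ≡ 35·33 ≡ 8.
  x = λ² - 14 - 14 = 64 - 28 ≡ 36; y = λ·(14 - 36) - 23 ≡ 23. → (36, 23)
double: tangent at (36, 23): λ = (3·36² + 2)/(2·23) ≡ 5/9. 9⁻¹ ≡ 33 (mod 37), so λ ≡ 5·33 ≡ 17.
  x = λ² - 36 - 36 = 289 - 72 ≡ 32; y = λ·(36 - 32) - 23 ≡ 8. → (32, 8)
add Q: (32, 8) + (7, 36). λ = (36 - 8)/(7 - 32) ≡ 28/12 mod 37. 12⁻¹ ≡ 34 (mod 37), so λ ≡ 27.
  x = λ² - 32 - 7 = 729 - 39 ≡ 24; y = λ·(32 - 24) - 8 ≡ 23. → (24, 23)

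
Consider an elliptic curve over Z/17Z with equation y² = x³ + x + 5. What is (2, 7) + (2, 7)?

(11, 15)

tangent at (2, 7): λ = (3·2² + 1)/(2·7) ≡ 13/14. 14⁻¹ ≡ 11 (mod 17), so λ ≡ 13·11 ≡ 7.
  x = λ² - 2 - 2 = 49 - 4 ≡ 11; y = λ·(2 - 11) - 7 ≡ 15. → (11, 15)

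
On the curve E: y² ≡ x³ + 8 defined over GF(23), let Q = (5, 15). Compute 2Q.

tangent at (5, 15): λ = (3·5² + 0)/(2·15) ≡ 6/7. 7⁻¹ ≡ 10 (mod 23), so λ ≡ 6·10 ≡ 14.
  x = λ² - 5 - 5 = 196 - 10 ≡ 2; y = λ·(5 - 2) - 15 ≡ 4. → (2, 4)

(2, 4)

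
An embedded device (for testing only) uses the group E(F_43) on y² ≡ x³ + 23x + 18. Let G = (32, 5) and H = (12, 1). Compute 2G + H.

First 2G:
Repeated addition: build up to 2G.
2G: tangent at (32, 5): λ = (3·32² + 23)/(2·5) ≡ 42/10. 10⁻¹ ≡ 13 (mod 43) since 10·13 = 130 ≡ 1, so λ ≡ 42·13 ≡ 30.
  x = λ² - 32 - 32 = 900 - 64 ≡ 19; y = λ·(32 - 19) - 5 ≡ 41. → (19, 41)
2G = (19, 41).
Finally 2G + H:
(19, 41) + (12, 1). λ = (1 - 41)/(12 - 19) ≡ 3/36 mod 43. 36⁻¹ ≡ 6 (mod 43), so λ ≡ 18.
  x = λ² - 19 - 12 = 324 - 31 ≡ 35; y = λ·(19 - 35) - 41 ≡ 15. → (35, 15)

(35, 15)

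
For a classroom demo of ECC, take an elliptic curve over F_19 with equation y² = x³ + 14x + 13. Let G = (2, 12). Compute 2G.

(1, 16)

tangent at (2, 12): λ = (3·2² + 14)/(2·12) ≡ 7/5. 5⁻¹ ≡ 4 (mod 19), so λ ≡ 7·4 ≡ 9.
  x = λ² - 2 - 2 = 81 - 4 ≡ 1; y = λ·(2 - 1) - 12 ≡ 16. → (1, 16)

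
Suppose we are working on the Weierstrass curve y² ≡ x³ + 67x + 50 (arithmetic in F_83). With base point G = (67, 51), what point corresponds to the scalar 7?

(21, 29)

Double-and-add on 7 = (111)₂. Start with G = (67, 51) for the leading 1-bit.
double: tangent at (67, 51): λ = (3·67² + 67)/(2·51) ≡ 5/19. 19⁻¹ ≡ 35 (mod 83), so λ ≡ 5·35 ≡ 9.
  x = λ² - 67 - 67 = 81 - 134 ≡ 30; y = λ·(67 - 30) - 51 ≡ 33. → (30, 33)
add G: (30, 33) + (67, 51). λ = (51 - 33)/(67 - 30) ≡ 18/37 mod 83. 37⁻¹ ≡ 9 (mod 83), so λ ≡ 79.
  x = λ² - 30 - 67 = 6241 - 97 ≡ 2; y = λ·(30 - 2) - 33 ≡ 21. → (2, 21)
double: tangent at (2, 21): λ = (3·2² + 67)/(2·21) ≡ 79/42. 42⁻¹ ≡ 2 (mod 83), so λ ≡ 79·2 ≡ 75.
  x = λ² - 2 - 2 = 5625 - 4 ≡ 60; y = λ·(2 - 60) - 21 ≡ 28. → (60, 28)
add G: (60, 28) + (67, 51). λ = (51 - 28)/(67 - 60) ≡ 23/7 mod 83. 7⁻¹ ≡ 12 (mod 83) since 7·12 = 84 ≡ 1, so λ ≡ 27.
  x = λ² - 60 - 67 = 729 - 127 ≡ 21; y = λ·(60 - 21) - 28 ≡ 29. → (21, 29)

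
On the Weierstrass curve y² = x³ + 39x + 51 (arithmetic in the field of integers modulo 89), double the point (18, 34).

(64, 70)

tangent at (18, 34): λ = (3·18² + 39)/(2·34) ≡ 32/68. 68⁻¹ ≡ 72 (mod 89), so λ ≡ 32·72 ≡ 79.
  x = λ² - 18 - 18 = 6241 - 36 ≡ 64; y = λ·(18 - 64) - 34 ≡ 70. → (64, 70)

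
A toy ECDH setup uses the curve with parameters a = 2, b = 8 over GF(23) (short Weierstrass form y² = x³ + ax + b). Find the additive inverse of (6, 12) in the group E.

(6, 11)

-(6, 12) = (6, -12 mod 23) = (6, 11).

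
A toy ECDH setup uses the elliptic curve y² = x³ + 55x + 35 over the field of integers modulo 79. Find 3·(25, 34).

Write P = (25, 34).
Repeated addition: build up to 3P.
2P: tangent at (25, 34): λ = (3·25² + 55)/(2·34) ≡ 34/68. 68⁻¹ ≡ 43 (mod 79) since 68·43 = 2924 ≡ 1, so λ ≡ 34·43 ≡ 40.
  x = λ² - 25 - 25 = 1600 - 50 ≡ 49; y = λ·(25 - 49) - 34 ≡ 33. → (49, 33)
3P: (49, 33) + (25, 34). λ = (34 - 33)/(25 - 49) ≡ 1/55 mod 79. 55⁻¹ ≡ 23 (mod 79) since 55·23 = 1265 ≡ 1, so λ ≡ 23.
  x = λ² - 49 - 25 = 529 - 74 ≡ 60; y = λ·(49 - 60) - 33 ≡ 30. → (60, 30)

(60, 30)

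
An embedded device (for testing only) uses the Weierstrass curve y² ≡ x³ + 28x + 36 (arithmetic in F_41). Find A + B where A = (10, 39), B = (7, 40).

(10, 39) + (7, 40). λ = (40 - 39)/(7 - 10) ≡ 1/38 mod 41. 38⁻¹ ≡ 27 (mod 41) since 38·27 = 1026 ≡ 1, so λ ≡ 27.
  x = λ² - 10 - 7 = 729 - 17 ≡ 15; y = λ·(10 - 15) - 39 ≡ 31. → (15, 31)

(15, 31)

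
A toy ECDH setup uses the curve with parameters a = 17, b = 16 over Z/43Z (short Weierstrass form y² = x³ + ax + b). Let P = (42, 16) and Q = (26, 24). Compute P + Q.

(29, 42)

(42, 16) + (26, 24). λ = (24 - 16)/(26 - 42) ≡ 8/27 mod 43. 27⁻¹ ≡ 8 (mod 43), so λ ≡ 21.
  x = λ² - 42 - 26 = 441 - 68 ≡ 29; y = λ·(42 - 29) - 16 ≡ 42. → (29, 42)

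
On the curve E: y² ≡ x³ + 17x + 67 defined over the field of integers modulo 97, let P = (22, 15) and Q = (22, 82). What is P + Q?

O

The two points share x = 22 and their y-coordinates satisfy 15 + 82 ≡ 0 (mod 97), so they are inverses. Their sum is O.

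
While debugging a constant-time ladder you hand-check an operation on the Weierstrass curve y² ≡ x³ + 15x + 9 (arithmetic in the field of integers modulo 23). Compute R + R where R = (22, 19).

tangent at (22, 19): λ = (3·22² + 15)/(2·19) ≡ 18/15. 15⁻¹ ≡ 20 (mod 23) since 15·20 = 300 ≡ 1, so λ ≡ 18·20 ≡ 15.
  x = λ² - 22 - 22 = 225 - 44 ≡ 20; y = λ·(22 - 20) - 19 ≡ 11. → (20, 11)

(20, 11)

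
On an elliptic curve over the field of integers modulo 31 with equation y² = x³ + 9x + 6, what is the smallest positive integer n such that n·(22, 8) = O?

2P: tangent at (22, 8): λ = (3·22² + 9)/(2·8) ≡ 4/16. 16⁻¹ ≡ 2 (mod 31) since 16·2 = 32 ≡ 1, so λ ≡ 4·2 ≡ 8.
  x = λ² - 22 - 22 = 64 - 44 ≡ 20; y = λ·(22 - 20) - 8 ≡ 8. → (20, 8)
3P: (20, 8) + (22, 8). λ = (8 - 8)/(22 - 20) ≡ 0/2 mod 31. 2⁻¹ ≡ 16 (mod 31), so λ ≡ 0.
  x = λ² - 20 - 22 = 0 - 42 ≡ 20; y = λ·(20 - 20) - 8 ≡ 23. → (20, 23)
4P: (20, 23) + (22, 8). λ = (8 - 23)/(22 - 20) ≡ 16/2 mod 31. 2⁻¹ ≡ 16 (mod 31) since 2·16 = 32 ≡ 1, so λ ≡ 8.
  x = λ² - 20 - 22 = 64 - 42 ≡ 22; y = λ·(20 - 22) - 23 ≡ 23. → (22, 23)
5P: (22, 23) + (22, 8): same x and y₁ ≡ -y₂, so the sum is O.
5P = O, so the order is 5.

5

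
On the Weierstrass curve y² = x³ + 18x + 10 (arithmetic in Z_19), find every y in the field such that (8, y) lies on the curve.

x³ + 18x + 10 = 666 ≡ 1 (mod 19).
Square roots of 1 mod 19: 1 and 18 (since 1² = 1 ≡ 1).

1, 18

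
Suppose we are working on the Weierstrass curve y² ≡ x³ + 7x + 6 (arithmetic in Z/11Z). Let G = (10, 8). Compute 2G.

tangent at (10, 8): λ = (3·10² + 7)/(2·8) ≡ 10/5. 5⁻¹ ≡ 9 (mod 11), so λ ≡ 10·9 ≡ 2.
  x = λ² - 10 - 10 = 4 - 20 ≡ 6; y = λ·(10 - 6) - 8 ≡ 0. → (6, 0)

(6, 0)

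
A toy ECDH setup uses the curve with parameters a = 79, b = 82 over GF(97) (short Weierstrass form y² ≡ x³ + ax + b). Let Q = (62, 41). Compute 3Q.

Repeated addition: build up to 3Q.
2Q: tangent at (62, 41): λ = (3·62² + 79)/(2·41) ≡ 68/82. 82⁻¹ ≡ 84 (mod 97), so λ ≡ 68·84 ≡ 86.
  x = λ² - 62 - 62 = 7396 - 124 ≡ 94; y = λ·(62 - 94) - 41 ≡ 20. → (94, 20)
3Q: (94, 20) + (62, 41). λ = (41 - 20)/(62 - 94) ≡ 21/65 mod 97. 65⁻¹ ≡ 3 (mod 97), so λ ≡ 63.
  x = λ² - 94 - 62 = 3969 - 156 ≡ 30; y = λ·(94 - 30) - 20 ≡ 35. → (30, 35)

(30, 35)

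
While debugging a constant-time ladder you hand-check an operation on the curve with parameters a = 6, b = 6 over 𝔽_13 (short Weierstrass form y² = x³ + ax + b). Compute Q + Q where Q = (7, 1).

(11, 5)

tangent at (7, 1): λ = (3·7² + 6)/(2·1) ≡ 10/2. 2⁻¹ ≡ 7 (mod 13) since 2·7 = 14 ≡ 1, so λ ≡ 10·7 ≡ 5.
  x = λ² - 7 - 7 = 25 - 14 ≡ 11; y = λ·(7 - 11) - 1 ≡ 5. → (11, 5)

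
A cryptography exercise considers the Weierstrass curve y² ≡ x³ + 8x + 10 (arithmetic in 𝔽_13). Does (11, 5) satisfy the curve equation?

y² = 5² ≡ 12; x³ + 8x + 10 = 1429 ≡ 12 (mod 13). 12 = 12.

yes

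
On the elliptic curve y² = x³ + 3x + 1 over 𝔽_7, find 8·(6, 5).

(6, 2)

Write P = (6, 5).
Double-and-add on 8 = (1000)₂. Start with P = (6, 5) for the leading 1-bit.
double: tangent at (6, 5): λ = (3·6² + 3)/(2·5) ≡ 6/3. 3⁻¹ ≡ 5 (mod 7), so λ ≡ 6·5 ≡ 2.
  x = λ² - 6 - 6 = 4 - 12 ≡ 6; y = λ·(6 - 6) - 5 ≡ 2. → (6, 2)
double: tangent at (6, 2): λ = (3·6² + 3)/(2·2) ≡ 6/4. 4⁻¹ ≡ 2 (mod 7) since 4·2 = 8 ≡ 1, so λ ≡ 6·2 ≡ 5.
  x = λ² - 6 - 6 = 25 - 12 ≡ 6; y = λ·(6 - 6) - 2 ≡ 5. → (6, 5)
double: tangent at (6, 5): λ = (3·6² + 3)/(2·5) ≡ 6/3. 3⁻¹ ≡ 5 (mod 7), so λ ≡ 6·5 ≡ 2.
  x = λ² - 6 - 6 = 4 - 12 ≡ 6; y = λ·(6 - 6) - 5 ≡ 2. → (6, 2)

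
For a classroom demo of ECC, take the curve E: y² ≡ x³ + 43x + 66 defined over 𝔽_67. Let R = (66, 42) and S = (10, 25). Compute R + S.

(10, 42)

(66, 42) + (10, 25). λ = (25 - 42)/(10 - 66) ≡ 50/11 mod 67. 11⁻¹ ≡ 61 (mod 67) since 11·61 = 671 ≡ 1, so λ ≡ 35.
  x = λ² - 66 - 10 = 1225 - 76 ≡ 10; y = λ·(66 - 10) - 42 ≡ 42. → (10, 42)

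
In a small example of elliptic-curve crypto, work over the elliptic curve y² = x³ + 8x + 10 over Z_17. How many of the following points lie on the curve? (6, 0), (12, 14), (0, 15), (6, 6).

1

(6, 0): 0² ≡ 0, rhs ≡ 2 → off.
(12, 14): 14² ≡ 9, rhs ≡ 15 → off.
(0, 15): 15² ≡ 4, rhs ≡ 10 → off.
(6, 6): 6² ≡ 2, rhs ≡ 2 → on.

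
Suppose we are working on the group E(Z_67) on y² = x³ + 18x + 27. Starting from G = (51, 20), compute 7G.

Repeated addition: build up to 7G.
2G: tangent at (51, 20): λ = (3·51² + 18)/(2·20) ≡ 49/40. 40⁻¹ ≡ 62 (mod 67) since 40·62 = 2480 ≡ 1, so λ ≡ 49·62 ≡ 23.
  x = λ² - 51 - 51 = 529 - 102 ≡ 25; y = λ·(51 - 25) - 20 ≡ 42. → (25, 42)
3G: (25, 42) + (51, 20). λ = (20 - 42)/(51 - 25) ≡ 45/26 mod 67. 26⁻¹ ≡ 49 (mod 67), so λ ≡ 61.
  x = λ² - 25 - 51 = 3721 - 76 ≡ 27; y = λ·(25 - 27) - 42 ≡ 37. → (27, 37)
4G: (27, 37) + (51, 20). λ = (20 - 37)/(51 - 27) ≡ 50/24 mod 67. 24⁻¹ ≡ 14 (mod 67), so λ ≡ 30.
  x = λ² - 27 - 51 = 900 - 78 ≡ 18; y = λ·(27 - 18) - 37 ≡ 32. → (18, 32)
5G: (18, 32) + (51, 20). λ = (20 - 32)/(51 - 18) ≡ 55/33 mod 67. 33⁻¹ ≡ 65 (mod 67) since 33·65 = 2145 ≡ 1, so λ ≡ 24.
  x = λ² - 18 - 51 = 576 - 69 ≡ 38; y = λ·(18 - 38) - 32 ≡ 24. → (38, 24)
6G: (38, 24) + (51, 20). λ = (20 - 24)/(51 - 38) ≡ 63/13 mod 67. 13⁻¹ ≡ 31 (mod 67), so λ ≡ 10.
  x = λ² - 38 - 51 = 100 - 89 ≡ 11; y = λ·(38 - 11) - 24 ≡ 45. → (11, 45)
7G: (11, 45) + (51, 20). λ = (20 - 45)/(51 - 11) ≡ 42/40 mod 67. 40⁻¹ ≡ 62 (mod 67) since 40·62 = 2480 ≡ 1, so λ ≡ 58.
  x = λ² - 11 - 51 = 3364 - 62 ≡ 19; y = λ·(11 - 19) - 45 ≡ 27. → (19, 27)

(19, 27)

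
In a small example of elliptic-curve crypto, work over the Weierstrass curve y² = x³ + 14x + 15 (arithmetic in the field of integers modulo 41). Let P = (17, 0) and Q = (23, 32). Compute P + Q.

(17, 0) + (23, 32). λ = (32 - 0)/(23 - 17) ≡ 32/6 mod 41. 6⁻¹ ≡ 7 (mod 41), so λ ≡ 19.
  x = λ² - 17 - 23 = 361 - 40 ≡ 34; y = λ·(17 - 34) - 0 ≡ 5. → (34, 5)

(34, 5)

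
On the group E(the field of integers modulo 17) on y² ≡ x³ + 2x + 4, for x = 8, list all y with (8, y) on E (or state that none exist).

x³ + 2x + 4 = 532 ≡ 5 (mod 17).
5 is a non-residue mod 17; no y exists.

none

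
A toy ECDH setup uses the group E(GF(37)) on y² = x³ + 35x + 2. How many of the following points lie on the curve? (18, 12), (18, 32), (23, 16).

(18, 12): 12² ≡ 33, rhs ≡ 26 → off.
(18, 32): 32² ≡ 25, rhs ≡ 26 → off.
(23, 16): 16² ≡ 34, rhs ≡ 24 → off.

0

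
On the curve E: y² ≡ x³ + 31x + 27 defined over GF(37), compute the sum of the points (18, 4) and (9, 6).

(0, 29)

(18, 4) + (9, 6). λ = (6 - 4)/(9 - 18) ≡ 2/28 mod 37. 28⁻¹ ≡ 4 (mod 37) since 28·4 = 112 ≡ 1, so λ ≡ 8.
  x = λ² - 18 - 9 = 64 - 27 ≡ 0; y = λ·(18 - 0) - 4 ≡ 29. → (0, 29)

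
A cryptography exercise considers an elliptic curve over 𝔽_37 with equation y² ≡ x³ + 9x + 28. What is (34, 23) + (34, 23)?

tangent at (34, 23): λ = (3·34² + 9)/(2·23) ≡ 36/9. 9⁻¹ ≡ 33 (mod 37), so λ ≡ 36·33 ≡ 4.
  x = λ² - 34 - 34 = 16 - 68 ≡ 22; y = λ·(34 - 22) - 23 ≡ 25. → (22, 25)

(22, 25)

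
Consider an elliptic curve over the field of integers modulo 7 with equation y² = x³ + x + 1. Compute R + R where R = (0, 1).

(2, 5)

tangent at (0, 1): λ = (3·0² + 1)/(2·1) ≡ 1/2. 2⁻¹ ≡ 4 (mod 7), so λ ≡ 1·4 ≡ 4.
  x = λ² - 0 - 0 = 16 - 0 ≡ 2; y = λ·(0 - 2) - 1 ≡ 5. → (2, 5)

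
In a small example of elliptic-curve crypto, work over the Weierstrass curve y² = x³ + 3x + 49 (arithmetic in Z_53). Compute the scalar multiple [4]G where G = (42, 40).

(45, 19)

Repeated addition: build up to 4G.
2G: tangent at (42, 40): λ = (3·42² + 3)/(2·40) ≡ 48/27. 27⁻¹ ≡ 2 (mod 53), so λ ≡ 48·2 ≡ 43.
  x = λ² - 42 - 42 = 1849 - 84 ≡ 16; y = λ·(42 - 16) - 40 ≡ 18. → (16, 18)
3G: (16, 18) + (42, 40). λ = (40 - 18)/(42 - 16) ≡ 22/26 mod 53. 26⁻¹ ≡ 51 (mod 53), so λ ≡ 9.
  x = λ² - 16 - 42 = 81 - 58 ≡ 23; y = λ·(16 - 23) - 18 ≡ 25. → (23, 25)
4G: (23, 25) + (42, 40). λ = (40 - 25)/(42 - 23) ≡ 15/19 mod 53. 19⁻¹ ≡ 14 (mod 53), so λ ≡ 51.
  x = λ² - 23 - 42 = 2601 - 65 ≡ 45; y = λ·(23 - 45) - 25 ≡ 19. → (45, 19)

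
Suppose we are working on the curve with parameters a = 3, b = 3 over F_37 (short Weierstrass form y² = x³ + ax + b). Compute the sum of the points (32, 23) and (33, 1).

(12, 18)

(32, 23) + (33, 1). λ = (1 - 23)/(33 - 32) ≡ 15/1 mod 37. 1⁻¹ ≡ 1 (mod 37) since 1·1 = 1 ≡ 1, so λ ≡ 15.
  x = λ² - 32 - 33 = 225 - 65 ≡ 12; y = λ·(32 - 12) - 23 ≡ 18. → (12, 18)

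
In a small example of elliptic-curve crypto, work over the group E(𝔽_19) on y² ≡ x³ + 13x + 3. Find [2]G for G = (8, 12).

(12, 14)

tangent at (8, 12): λ = (3·8² + 13)/(2·12) ≡ 15/5. 5⁻¹ ≡ 4 (mod 19), so λ ≡ 15·4 ≡ 3.
  x = λ² - 8 - 8 = 9 - 16 ≡ 12; y = λ·(8 - 12) - 12 ≡ 14. → (12, 14)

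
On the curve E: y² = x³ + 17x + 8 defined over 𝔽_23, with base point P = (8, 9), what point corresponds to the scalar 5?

Double-and-add on 5 = (101)₂. Start with P = (8, 9) for the leading 1-bit.
double: tangent at (8, 9): λ = (3·8² + 17)/(2·9) ≡ 2/18. 18⁻¹ ≡ 9 (mod 23) since 18·9 = 162 ≡ 1, so λ ≡ 2·9 ≡ 18.
  x = λ² - 8 - 8 = 324 - 16 ≡ 9; y = λ·(8 - 9) - 9 ≡ 19. → (9, 19)
double: tangent at (9, 19): λ = (3·9² + 17)/(2·19) ≡ 7/15. 15⁻¹ ≡ 20 (mod 23), so λ ≡ 7·20 ≡ 2.
  x = λ² - 9 - 9 = 4 - 18 ≡ 9; y = λ·(9 - 9) - 19 ≡ 4. → (9, 4)
add P: (9, 4) + (8, 9). λ = (9 - 4)/(8 - 9) ≡ 5/22 mod 23. 22⁻¹ ≡ 22 (mod 23), so λ ≡ 18.
  x = λ² - 9 - 8 = 324 - 17 ≡ 8; y = λ·(9 - 8) - 4 ≡ 14. → (8, 14)

(8, 14)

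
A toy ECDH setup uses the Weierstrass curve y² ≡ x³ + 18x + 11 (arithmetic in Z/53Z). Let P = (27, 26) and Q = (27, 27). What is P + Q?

O

The two points share x = 27 and their y-coordinates satisfy 26 + 27 ≡ 0 (mod 53), so they are inverses. Their sum is the point at infinity.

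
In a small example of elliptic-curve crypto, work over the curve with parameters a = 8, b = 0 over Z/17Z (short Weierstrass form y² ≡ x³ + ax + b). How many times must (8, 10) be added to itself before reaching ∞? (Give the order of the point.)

2P: tangent at (8, 10): λ = (3·8² + 8)/(2·10) ≡ 13/3. 3⁻¹ ≡ 6 (mod 17), so λ ≡ 13·6 ≡ 10.
  x = λ² - 8 - 8 = 100 - 16 ≡ 16; y = λ·(8 - 16) - 10 ≡ 12. → (16, 12)
3P: (16, 12) + (8, 10). λ = (10 - 12)/(8 - 16) ≡ 15/9 mod 17. 9⁻¹ ≡ 2 (mod 17), so λ ≡ 13.
  x = λ² - 16 - 8 = 169 - 24 ≡ 9; y = λ·(16 - 9) - 12 ≡ 11. → (9, 11)
4P: (9, 11) + (8, 10). λ = (10 - 11)/(8 - 9) ≡ 16/16 mod 17. 16⁻¹ ≡ 16 (mod 17) since 16·16 = 256 ≡ 1, so λ ≡ 1.
  x = λ² - 9 - 8 = 1 - 17 ≡ 1; y = λ·(9 - 1) - 11 ≡ 14. → (1, 14)
5P: (1, 14) + (8, 10). λ = (10 - 14)/(8 - 1) ≡ 13/7 mod 17. 7⁻¹ ≡ 5 (mod 17) since 7·5 = 35 ≡ 1, so λ ≡ 14.
  x = λ² - 1 - 8 = 196 - 9 ≡ 0; y = λ·(1 - 0) - 14 ≡ 0. → (0, 0)
6P: (0, 0) + (8, 10). λ = (10 - 0)/(8 - 0) ≡ 10/8 mod 17. 8⁻¹ ≡ 15 (mod 17) since 8·15 = 120 ≡ 1, so λ ≡ 14.
  x = λ² - 0 - 8 = 196 - 8 ≡ 1; y = λ·(0 - 1) - 0 ≡ 3. → (1, 3)
7P: (1, 3) + (8, 10). λ = (10 - 3)/(8 - 1) ≡ 7/7 mod 17. 7⁻¹ ≡ 5 (mod 17) since 7·5 = 35 ≡ 1, so λ ≡ 1.
  x = λ² - 1 - 8 = 1 - 9 ≡ 9; y = λ·(1 - 9) - 3 ≡ 6. → (9, 6)
8P: (9, 6) + (8, 10). λ = (10 - 6)/(8 - 9) ≡ 4/16 mod 17. 16⁻¹ ≡ 16 (mod 17), so λ ≡ 13.
  x = λ² - 9 - 8 = 169 - 17 ≡ 16; y = λ·(9 - 16) - 6 ≡ 5. → (16, 5)
9P: (16, 5) + (8, 10). λ = (10 - 5)/(8 - 16) ≡ 5/9 mod 17. 9⁻¹ ≡ 2 (mod 17) since 9·2 = 18 ≡ 1, so λ ≡ 10.
  x = λ² - 16 - 8 = 100 - 24 ≡ 8; y = λ·(16 - 8) - 5 ≡ 7. → (8, 7)
10P: (8, 7) + (8, 10): same x and y₁ ≡ -y₂, so the sum is ∞.
10P = ∞, so the order is 10.

10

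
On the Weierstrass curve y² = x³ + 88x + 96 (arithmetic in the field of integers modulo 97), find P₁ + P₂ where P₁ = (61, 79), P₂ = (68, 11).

(61, 79) + (68, 11). λ = (11 - 79)/(68 - 61) ≡ 29/7 mod 97. 7⁻¹ ≡ 14 (mod 97) since 7·14 = 98 ≡ 1, so λ ≡ 18.
  x = λ² - 61 - 68 = 324 - 129 ≡ 1; y = λ·(61 - 1) - 79 ≡ 31. → (1, 31)

(1, 31)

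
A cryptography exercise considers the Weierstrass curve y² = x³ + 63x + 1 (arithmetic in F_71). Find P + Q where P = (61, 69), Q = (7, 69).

(61, 69) + (7, 69). λ = (69 - 69)/(7 - 61) ≡ 0/17 mod 71. 17⁻¹ ≡ 46 (mod 71), so λ ≡ 0.
  x = λ² - 61 - 7 = 0 - 68 ≡ 3; y = λ·(61 - 3) - 69 ≡ 2. → (3, 2)

(3, 2)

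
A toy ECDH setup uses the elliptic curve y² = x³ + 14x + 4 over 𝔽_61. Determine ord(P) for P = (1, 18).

3

2P: tangent at (1, 18): λ = (3·1² + 14)/(2·18) ≡ 17/36. 36⁻¹ ≡ 39 (mod 61) since 36·39 = 1404 ≡ 1, so λ ≡ 17·39 ≡ 53.
  x = λ² - 1 - 1 = 2809 - 2 ≡ 1; y = λ·(1 - 1) - 18 ≡ 43. → (1, 43)
3P: (1, 43) + (1, 18): same x and y₁ ≡ -y₂, so the sum is the point at infinity.
3P = the point at infinity, so the order is 3.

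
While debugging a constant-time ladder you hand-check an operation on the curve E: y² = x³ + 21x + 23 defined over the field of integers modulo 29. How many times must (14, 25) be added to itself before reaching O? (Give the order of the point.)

2P: tangent at (14, 25): λ = (3·14² + 21)/(2·25) ≡ 0/21. 21⁻¹ ≡ 18 (mod 29) since 21·18 = 378 ≡ 1, so λ ≡ 0·18 ≡ 0.
  x = λ² - 14 - 14 = 0 - 28 ≡ 1; y = λ·(14 - 1) - 25 ≡ 4. → (1, 4)
3P: (1, 4) + (14, 25). λ = (25 - 4)/(14 - 1) ≡ 21/13 mod 29. 13⁻¹ ≡ 9 (mod 29), so λ ≡ 15.
  x = λ² - 1 - 14 = 225 - 15 ≡ 7; y = λ·(1 - 7) - 4 ≡ 22. → (7, 22)
4P: (7, 22) + (14, 25). λ = (25 - 22)/(14 - 7) ≡ 3/7 mod 29. 7⁻¹ ≡ 25 (mod 29), so λ ≡ 17.
  x = λ² - 7 - 14 = 289 - 21 ≡ 7; y = λ·(7 - 7) - 22 ≡ 7. → (7, 7)
5P: (7, 7) + (14, 25). λ = (25 - 7)/(14 - 7) ≡ 18/7 mod 29. 7⁻¹ ≡ 25 (mod 29) since 7·25 = 175 ≡ 1, so λ ≡ 15.
  x = λ² - 7 - 14 = 225 - 21 ≡ 1; y = λ·(7 - 1) - 7 ≡ 25. → (1, 25)
6P: (1, 25) + (14, 25). λ = (25 - 25)/(14 - 1) ≡ 0/13 mod 29. 13⁻¹ ≡ 9 (mod 29), so λ ≡ 0.
  x = λ² - 1 - 14 = 0 - 15 ≡ 14; y = λ·(1 - 14) - 25 ≡ 4. → (14, 4)
7P: (14, 4) + (14, 25): same x and y₁ ≡ -y₂, so the sum is O.
7P = O, so the order is 7.

7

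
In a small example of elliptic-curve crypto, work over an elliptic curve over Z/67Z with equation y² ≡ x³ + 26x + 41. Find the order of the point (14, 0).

2P: (14, 0) + (14, 0): same x and y₁ ≡ -y₂, so the sum is the point at infinity.
2P = the point at infinity, so the order is 2.

2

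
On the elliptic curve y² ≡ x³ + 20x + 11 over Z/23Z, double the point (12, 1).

(15, 11)

tangent at (12, 1): λ = (3·12² + 20)/(2·1) ≡ 15/2. 2⁻¹ ≡ 12 (mod 23), so λ ≡ 15·12 ≡ 19.
  x = λ² - 12 - 12 = 361 - 24 ≡ 15; y = λ·(12 - 15) - 1 ≡ 11. → (15, 11)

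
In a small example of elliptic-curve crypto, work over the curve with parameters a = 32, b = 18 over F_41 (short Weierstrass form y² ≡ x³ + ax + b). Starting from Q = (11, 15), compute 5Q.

(36, 15)

Repeated addition: build up to 5Q.
2Q: tangent at (11, 15): λ = (3·11² + 32)/(2·15) ≡ 26/30. 30⁻¹ ≡ 26 (mod 41) since 30·26 = 780 ≡ 1, so λ ≡ 26·26 ≡ 20.
  x = λ² - 11 - 11 = 400 - 22 ≡ 9; y = λ·(11 - 9) - 15 ≡ 25. → (9, 25)
3Q: (9, 25) + (11, 15). λ = (15 - 25)/(11 - 9) ≡ 31/2 mod 41. 2⁻¹ ≡ 21 (mod 41), so λ ≡ 36.
  x = λ² - 9 - 11 = 1296 - 20 ≡ 5; y = λ·(9 - 5) - 25 ≡ 37. → (5, 37)
4Q: (5, 37) + (11, 15). λ = (15 - 37)/(11 - 5) ≡ 19/6 mod 41. 6⁻¹ ≡ 7 (mod 41), so λ ≡ 10.
  x = λ² - 5 - 11 = 100 - 16 ≡ 2; y = λ·(5 - 2) - 37 ≡ 34. → (2, 34)
5Q: (2, 34) + (11, 15). λ = (15 - 34)/(11 - 2) ≡ 22/9 mod 41. 9⁻¹ ≡ 32 (mod 41) since 9·32 = 288 ≡ 1, so λ ≡ 7.
  x = λ² - 2 - 11 = 49 - 13 ≡ 36; y = λ·(2 - 36) - 34 ≡ 15. → (36, 15)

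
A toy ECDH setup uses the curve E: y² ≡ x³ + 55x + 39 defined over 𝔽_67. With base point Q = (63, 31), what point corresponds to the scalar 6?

Repeated addition: build up to 6Q.
2Q: tangent at (63, 31): λ = (3·63² + 55)/(2·31) ≡ 36/62. 62⁻¹ ≡ 40 (mod 67) since 62·40 = 2480 ≡ 1, so λ ≡ 36·40 ≡ 33.
  x = λ² - 63 - 63 = 1089 - 126 ≡ 25; y = λ·(63 - 25) - 31 ≡ 17. → (25, 17)
3Q: (25, 17) + (63, 31). λ = (31 - 17)/(63 - 25) ≡ 14/38 mod 67. 38⁻¹ ≡ 30 (mod 67), so λ ≡ 18.
  x = λ² - 25 - 63 = 324 - 88 ≡ 35; y = λ·(25 - 35) - 17 ≡ 4. → (35, 4)
4Q: (35, 4) + (63, 31). λ = (31 - 4)/(63 - 35) ≡ 27/28 mod 67. 28⁻¹ ≡ 12 (mod 67) since 28·12 = 336 ≡ 1, so λ ≡ 56.
  x = λ² - 35 - 63 = 3136 - 98 ≡ 23; y = λ·(35 - 23) - 4 ≡ 65. → (23, 65)
5Q: (23, 65) + (63, 31). λ = (31 - 65)/(63 - 23) ≡ 33/40 mod 67. 40⁻¹ ≡ 62 (mod 67), so λ ≡ 36.
  x = λ² - 23 - 63 = 1296 - 86 ≡ 4; y = λ·(23 - 4) - 65 ≡ 16. → (4, 16)
6Q: (4, 16) + (63, 31). λ = (31 - 16)/(63 - 4) ≡ 15/59 mod 67. 59⁻¹ ≡ 25 (mod 67), so λ ≡ 40.
  x = λ² - 4 - 63 = 1600 - 67 ≡ 59; y = λ·(4 - 59) - 16 ≡ 62. → (59, 62)

(59, 62)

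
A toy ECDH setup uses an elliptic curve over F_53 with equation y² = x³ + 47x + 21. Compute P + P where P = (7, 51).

(46, 12)

tangent at (7, 51): λ = (3·7² + 47)/(2·51) ≡ 35/49. 49⁻¹ ≡ 13 (mod 53), so λ ≡ 35·13 ≡ 31.
  x = λ² - 7 - 7 = 961 - 14 ≡ 46; y = λ·(7 - 46) - 51 ≡ 12. → (46, 12)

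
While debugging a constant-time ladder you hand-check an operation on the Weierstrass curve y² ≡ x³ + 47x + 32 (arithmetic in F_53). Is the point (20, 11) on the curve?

y² = 11² ≡ 15; x³ + 47x + 32 = 8972 ≡ 15 (mod 53). 15 = 15.

yes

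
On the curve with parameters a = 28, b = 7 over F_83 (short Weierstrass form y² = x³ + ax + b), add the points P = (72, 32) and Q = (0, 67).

(72, 32) + (0, 67). λ = (67 - 32)/(0 - 72) ≡ 35/11 mod 83. 11⁻¹ ≡ 68 (mod 83), so λ ≡ 56.
  x = λ² - 72 - 0 = 3136 - 72 ≡ 76; y = λ·(72 - 76) - 32 ≡ 76. → (76, 76)

(76, 76)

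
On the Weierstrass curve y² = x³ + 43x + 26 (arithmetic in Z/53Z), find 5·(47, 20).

Write P = (47, 20).
Repeated addition: build up to 5P.
2P: tangent at (47, 20): λ = (3·47² + 43)/(2·20) ≡ 45/40. 40⁻¹ ≡ 4 (mod 53), so λ ≡ 45·4 ≡ 21.
  x = λ² - 47 - 47 = 441 - 94 ≡ 29; y = λ·(47 - 29) - 20 ≡ 40. → (29, 40)
3P: (29, 40) + (47, 20). λ = (20 - 40)/(47 - 29) ≡ 33/18 mod 53. 18⁻¹ ≡ 3 (mod 53), so λ ≡ 46.
  x = λ² - 29 - 47 = 2116 - 76 ≡ 26; y = λ·(29 - 26) - 40 ≡ 45. → (26, 45)
4P: (26, 45) + (47, 20). λ = (20 - 45)/(47 - 26) ≡ 28/21 mod 53. 21⁻¹ ≡ 48 (mod 53) since 21·48 = 1008 ≡ 1, so λ ≡ 19.
  x = λ² - 26 - 47 = 361 - 73 ≡ 23; y = λ·(26 - 23) - 45 ≡ 12. → (23, 12)
5P: (23, 12) + (47, 20). λ = (20 - 12)/(47 - 23) ≡ 8/24 mod 53. 24⁻¹ ≡ 42 (mod 53), so λ ≡ 18.
  x = λ² - 23 - 47 = 324 - 70 ≡ 42; y = λ·(23 - 42) - 12 ≡ 17. → (42, 17)

(42, 17)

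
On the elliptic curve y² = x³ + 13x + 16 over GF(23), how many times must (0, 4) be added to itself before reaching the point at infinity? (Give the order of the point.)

5

2P: tangent at (0, 4): λ = (3·0² + 13)/(2·4) ≡ 13/8. 8⁻¹ ≡ 3 (mod 23) since 8·3 = 24 ≡ 1, so λ ≡ 13·3 ≡ 16.
  x = λ² - 0 - 0 = 256 - 0 ≡ 3; y = λ·(0 - 3) - 4 ≡ 17. → (3, 17)
3P: (3, 17) + (0, 4). λ = (4 - 17)/(0 - 3) ≡ 10/20 mod 23. 20⁻¹ ≡ 15 (mod 23) since 20·15 = 300 ≡ 1, so λ ≡ 12.
  x = λ² - 3 - 0 = 144 - 3 ≡ 3; y = λ·(3 - 3) - 17 ≡ 6. → (3, 6)
4P: (3, 6) + (0, 4). λ = (4 - 6)/(0 - 3) ≡ 21/20 mod 23. 20⁻¹ ≡ 15 (mod 23), so λ ≡ 16.
  x = λ² - 3 - 0 = 256 - 3 ≡ 0; y = λ·(3 - 0) - 6 ≡ 19. → (0, 19)
5P: (0, 19) + (0, 4): same x and y₁ ≡ -y₂, so the sum is the point at infinity.
5P = the point at infinity, so the order is 5.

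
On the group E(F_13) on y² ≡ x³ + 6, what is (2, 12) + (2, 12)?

tangent at (2, 12): λ = (3·2² + 0)/(2·12) ≡ 12/11. 11⁻¹ ≡ 6 (mod 13) since 11·6 = 66 ≡ 1, so λ ≡ 12·6 ≡ 7.
  x = λ² - 2 - 2 = 49 - 4 ≡ 6; y = λ·(2 - 6) - 12 ≡ 12. → (6, 12)

(6, 12)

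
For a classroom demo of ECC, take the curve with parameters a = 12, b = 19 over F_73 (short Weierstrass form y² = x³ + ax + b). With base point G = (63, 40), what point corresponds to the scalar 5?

Double-and-add on 5 = (101)₂. Start with G = (63, 40) for the leading 1-bit.
double: tangent at (63, 40): λ = (3·63² + 12)/(2·40) ≡ 20/7. 7⁻¹ ≡ 21 (mod 73), so λ ≡ 20·21 ≡ 55.
  x = λ² - 63 - 63 = 3025 - 126 ≡ 52; y = λ·(63 - 52) - 40 ≡ 54. → (52, 54)
double: tangent at (52, 54): λ = (3·52² + 12)/(2·54) ≡ 21/35. 35⁻¹ ≡ 48 (mod 73) since 35·48 = 1680 ≡ 1, so λ ≡ 21·48 ≡ 59.
  x = λ² - 52 - 52 = 3481 - 104 ≡ 19; y = λ·(52 - 19) - 54 ≡ 68. → (19, 68)
add G: (19, 68) + (63, 40). λ = (40 - 68)/(63 - 19) ≡ 45/44 mod 73. 44⁻¹ ≡ 5 (mod 73) since 44·5 = 220 ≡ 1, so λ ≡ 6.
  x = λ² - 19 - 63 = 36 - 82 ≡ 27; y = λ·(19 - 27) - 68 ≡ 30. → (27, 30)

(27, 30)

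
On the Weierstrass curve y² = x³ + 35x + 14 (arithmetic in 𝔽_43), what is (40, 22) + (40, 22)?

tangent at (40, 22): λ = (3·40² + 35)/(2·22) ≡ 19/1. 1⁻¹ ≡ 1 (mod 43) since 1·1 = 1 ≡ 1, so λ ≡ 19·1 ≡ 19.
  x = λ² - 40 - 40 = 361 - 80 ≡ 23; y = λ·(40 - 23) - 22 ≡ 0. → (23, 0)

(23, 0)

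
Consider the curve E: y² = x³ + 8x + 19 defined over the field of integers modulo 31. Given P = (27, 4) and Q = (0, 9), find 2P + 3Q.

First 2P:
Repeated addition: build up to 2P.
2P: tangent at (27, 4): λ = (3·27² + 8)/(2·4) ≡ 25/8. 8⁻¹ ≡ 4 (mod 31), so λ ≡ 25·4 ≡ 7.
  x = λ² - 27 - 27 = 49 - 54 ≡ 26; y = λ·(27 - 26) - 4 ≡ 3. → (26, 3)
2P = (26, 3).
Next 3Q:
Repeated addition: build up to 3Q.
2Q: tangent at (0, 9): λ = (3·0² + 8)/(2·9) ≡ 8/18. 18⁻¹ ≡ 19 (mod 31), so λ ≡ 8·19 ≡ 28.
  x = λ² - 0 - 0 = 784 - 0 ≡ 9; y = λ·(0 - 9) - 9 ≡ 18. → (9, 18)
3Q: (9, 18) + (0, 9). λ = (9 - 18)/(0 - 9) ≡ 22/22 mod 31. 22⁻¹ ≡ 24 (mod 31) since 22·24 = 528 ≡ 1, so λ ≡ 1.
  x = λ² - 9 - 0 = 1 - 9 ≡ 23; y = λ·(9 - 23) - 18 ≡ 30. → (23, 30)
3Q = (23, 30).
Finally 2P + 3Q:
(26, 3) + (23, 30). λ = (30 - 3)/(23 - 26) ≡ 27/28 mod 31. 28⁻¹ ≡ 10 (mod 31) since 28·10 = 280 ≡ 1, so λ ≡ 22.
  x = λ² - 26 - 23 = 484 - 49 ≡ 1; y = λ·(26 - 1) - 3 ≡ 20. → (1, 20)

(1, 20)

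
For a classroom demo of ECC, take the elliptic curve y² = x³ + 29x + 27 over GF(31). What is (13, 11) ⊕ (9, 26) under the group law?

(13, 11) + (9, 26). λ = (26 - 11)/(9 - 13) ≡ 15/27 mod 31. 27⁻¹ ≡ 23 (mod 31) since 27·23 = 621 ≡ 1, so λ ≡ 4.
  x = λ² - 13 - 9 = 16 - 22 ≡ 25; y = λ·(13 - 25) - 11 ≡ 3. → (25, 3)

(25, 3)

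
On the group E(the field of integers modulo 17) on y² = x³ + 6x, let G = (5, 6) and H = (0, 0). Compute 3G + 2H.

First 3G:
Repeated addition: build up to 3G.
2G: tangent at (5, 6): λ = (3·5² + 6)/(2·6) ≡ 13/12. 12⁻¹ ≡ 10 (mod 17), so λ ≡ 13·10 ≡ 11.
  x = λ² - 5 - 5 = 121 - 10 ≡ 9; y = λ·(5 - 9) - 6 ≡ 1. → (9, 1)
3G: (9, 1) + (5, 6). λ = (6 - 1)/(5 - 9) ≡ 5/13 mod 17. 13⁻¹ ≡ 4 (mod 17), so λ ≡ 3.
  x = λ² - 9 - 5 = 9 - 14 ≡ 12; y = λ·(9 - 12) - 1 ≡ 7. → (12, 7)
3G = (12, 7).
Next 2H:
Repeated addition: build up to 2H.
2H: (0, 0) + (0, 0): same x and y₁ ≡ -y₂, so the sum is O.
2H = O.
Finally 3G + 2H:
(12, 7) + O = (12, 7) (identity).

(12, 7)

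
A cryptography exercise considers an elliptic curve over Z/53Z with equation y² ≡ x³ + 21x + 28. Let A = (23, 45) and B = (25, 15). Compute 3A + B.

(2, 5)

First 3A:
Repeated addition: build up to 3A.
2A: tangent at (23, 45): λ = (3·23² + 21)/(2·45) ≡ 18/37. 37⁻¹ ≡ 43 (mod 53) since 37·43 = 1591 ≡ 1, so λ ≡ 18·43 ≡ 32.
  x = λ² - 23 - 23 = 1024 - 46 ≡ 24; y = λ·(23 - 24) - 45 ≡ 29. → (24, 29)
3A: (24, 29) + (23, 45). λ = (45 - 29)/(23 - 24) ≡ 16/52 mod 53. 52⁻¹ ≡ 52 (mod 53), so λ ≡ 37.
  x = λ² - 24 - 23 = 1369 - 47 ≡ 50; y = λ·(24 - 50) - 29 ≡ 16. → (50, 16)
3A = (50, 16).
Finally 3A + B:
(50, 16) + (25, 15). λ = (15 - 16)/(25 - 50) ≡ 52/28 mod 53. 28⁻¹ ≡ 36 (mod 53) since 28·36 = 1008 ≡ 1, so λ ≡ 17.
  x = λ² - 50 - 25 = 289 - 75 ≡ 2; y = λ·(50 - 2) - 16 ≡ 5. → (2, 5)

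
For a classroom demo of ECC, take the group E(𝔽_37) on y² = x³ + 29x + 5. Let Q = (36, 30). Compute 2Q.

tangent at (36, 30): λ = (3·36² + 29)/(2·30) ≡ 32/23. 23⁻¹ ≡ 29 (mod 37), so λ ≡ 32·29 ≡ 3.
  x = λ² - 36 - 36 = 9 - 72 ≡ 11; y = λ·(36 - 11) - 30 ≡ 8. → (11, 8)

(11, 8)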